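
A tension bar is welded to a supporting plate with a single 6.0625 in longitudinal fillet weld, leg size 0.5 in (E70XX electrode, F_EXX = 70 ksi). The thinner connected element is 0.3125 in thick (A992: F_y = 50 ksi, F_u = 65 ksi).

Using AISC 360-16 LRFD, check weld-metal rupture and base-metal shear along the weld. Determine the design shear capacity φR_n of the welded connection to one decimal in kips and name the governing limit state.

55.4 kips (base-metal shear governs)

Weld metal: throat = 0.707×0.5 = 0.3535 in, L = 6.0625 in. φR_n = 0.75 × 0.6 × 70 × 0.3535 × 6.0625 = 67.5 kips.
Base metal shear (0.3125 in plate): yield φR_n = 1.0×0.6×50×0.3125×6.0625 = 56.8 kips; rupture φR_n = 0.75×0.6×65×0.3125×6.0625 = 55.4 kips; take 55.4 kips (rupture).
Governing: min(67.5, 55.4) = 55.4 kips → base-metal shear.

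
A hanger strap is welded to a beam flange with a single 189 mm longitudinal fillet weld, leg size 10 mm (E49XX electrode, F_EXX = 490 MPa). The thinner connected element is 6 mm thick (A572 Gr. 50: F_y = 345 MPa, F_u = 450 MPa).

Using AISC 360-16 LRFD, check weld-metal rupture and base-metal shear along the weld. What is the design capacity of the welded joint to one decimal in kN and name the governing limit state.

Weld metal: throat = 0.707×10 = 7.07 mm, L = 189 mm. φR_n = 0.75 × 0.6 × 490 × 7.07 × 189 = 294.6 kN.
Base metal shear (6 mm plate): yield φR_n = 1.0×0.6×345×6×189 = 234.7 kN; rupture φR_n = 0.75×0.6×450×6×189 = 229.6 kN; take 229.6 kN (rupture).
Governing: min(294.6, 229.6) = 229.6 kN → base-metal shear.

229.6 kN (base-metal shear governs)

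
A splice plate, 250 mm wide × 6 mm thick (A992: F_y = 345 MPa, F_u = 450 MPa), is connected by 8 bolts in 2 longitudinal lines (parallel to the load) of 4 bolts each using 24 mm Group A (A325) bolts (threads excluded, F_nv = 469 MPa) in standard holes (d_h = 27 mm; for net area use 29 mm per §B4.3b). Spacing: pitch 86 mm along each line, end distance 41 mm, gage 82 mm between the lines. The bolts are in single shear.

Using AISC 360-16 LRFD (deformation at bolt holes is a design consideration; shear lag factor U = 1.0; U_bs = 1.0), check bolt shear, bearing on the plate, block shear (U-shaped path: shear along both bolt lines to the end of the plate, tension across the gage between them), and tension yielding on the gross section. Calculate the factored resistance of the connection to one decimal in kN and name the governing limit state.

465.8 kN (gross-section yield governs)

Bolt shear: A_b = π(24)²/4 = 452.39 mm². φR_n = 0.75 × 469 × 452.39 × 8 × 1 = 1273.0 kN.
Bearing (6 mm plate, F_u = 450 MPa): end bolts L_c = 41 − 27/2 = 27.5, R_n = min(1.2×27.5×6×450, 2.4×24×6×450) = 89.1 kN/bolt; interior L_c = 86 − 27 = 59, R_n = 155.52 kN/bolt. φR_n = 0.75 × (2×89.1 + 6×155.52) = 833.5 kN.
Block shear: shear path 2×[41+3×86] = 2×299 mm, A_gv = 3588, A_nv = 2×(299 − 3.5×29)×6 = 2370 mm²; tension across gage: (82 − 1×29)×6 = 318 mm². R_n = min(0.6×450×2370, 0.6×345×3588) + 1.0×450×318 = min(639.9, 742.72) + 143.1 = 783 kN. φR_n = 0.75 × 783 = 587.3 kN.
Tension yield (gross): A_g = 250×6 = 1500 mm². φR_n = 0.90 × 345 × 1500 = 465.8 kN.
Governing: min(1273.0, 833.5, 587.3, 465.8) = 465.8 kN → gross-section yield.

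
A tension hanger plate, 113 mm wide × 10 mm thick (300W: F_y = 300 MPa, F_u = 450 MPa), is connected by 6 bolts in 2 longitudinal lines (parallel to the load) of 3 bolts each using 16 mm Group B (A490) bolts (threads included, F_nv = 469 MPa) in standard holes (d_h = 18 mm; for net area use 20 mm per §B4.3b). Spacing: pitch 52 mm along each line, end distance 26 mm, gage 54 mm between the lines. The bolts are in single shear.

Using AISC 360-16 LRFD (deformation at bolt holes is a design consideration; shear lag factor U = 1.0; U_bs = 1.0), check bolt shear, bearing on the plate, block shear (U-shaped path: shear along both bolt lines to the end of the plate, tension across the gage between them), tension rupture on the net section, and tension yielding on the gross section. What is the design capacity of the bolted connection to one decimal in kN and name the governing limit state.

246.4 kN (net-section rupture governs)

Bolt shear: A_b = π(16)²/4 = 201.06 mm². φR_n = 0.75 × 469 × 201.06 × 6 × 1 = 424.3 kN.
Bearing (10 mm plate, F_u = 450 MPa): end bolts L_c = 26 − 18/2 = 17, R_n = min(1.2×17×10×450, 2.4×16×10×450) = 91.8 kN/bolt; interior L_c = 52 − 18 = 34, R_n = 172.8 kN/bolt. φR_n = 0.75 × (2×91.8 + 4×172.8) = 656.1 kN.
Block shear: shear path 2×[26+2×52] = 2×130 mm, A_gv = 2600, A_nv = 2×(130 − 2.5×20)×10 = 1600 mm²; tension across gage: (54 − 1×20)×10 = 340 mm². R_n = min(0.6×450×1600, 0.6×300×2600) + 1.0×450×340 = min(432, 468) + 153 = 585 kN. φR_n = 0.75 × 585 = 438.8 kN.
Tension rupture (net): A_n = (113 − 2×20)×10 = 730 mm² (U = 1.0, A_e = A_n). φR_n = 0.75 × 450 × 730 = 246.4 kN.
Tension yield (gross): A_g = 113×10 = 1130 mm². φR_n = 0.90 × 300 × 1130 = 305.1 kN.
Governing: min(424.3, 656.1, 438.8, 246.4, 305.1) = 246.4 kN → net-section rupture.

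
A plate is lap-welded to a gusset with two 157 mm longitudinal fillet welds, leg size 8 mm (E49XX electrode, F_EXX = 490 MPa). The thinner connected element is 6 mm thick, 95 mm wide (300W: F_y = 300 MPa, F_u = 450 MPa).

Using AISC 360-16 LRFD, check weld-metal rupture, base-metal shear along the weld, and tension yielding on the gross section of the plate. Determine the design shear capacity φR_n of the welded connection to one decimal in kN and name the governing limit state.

Weld metal: throat = 0.707×8 = 5.656 mm, L = 2×157 = 314 mm. φR_n = 0.75 × 0.6 × 490 × 5.656 × 314 = 391.6 kN.
Base metal shear (6 mm plate): yield φR_n = 1.0×0.6×300×6×314 = 339.1 kN; rupture φR_n = 0.75×0.6×450×6×314 = 381.5 kN; take 339.1 kN (yield).
Tension yield (gross): A_g = 95×6 = 570 mm². φR_n = 0.90 × 300 × 570 = 153.9 kN.
Governing: min(391.6, 339.1, 153.9) = 153.9 kN → gross-section yield.

153.9 kN (gross-section yield governs)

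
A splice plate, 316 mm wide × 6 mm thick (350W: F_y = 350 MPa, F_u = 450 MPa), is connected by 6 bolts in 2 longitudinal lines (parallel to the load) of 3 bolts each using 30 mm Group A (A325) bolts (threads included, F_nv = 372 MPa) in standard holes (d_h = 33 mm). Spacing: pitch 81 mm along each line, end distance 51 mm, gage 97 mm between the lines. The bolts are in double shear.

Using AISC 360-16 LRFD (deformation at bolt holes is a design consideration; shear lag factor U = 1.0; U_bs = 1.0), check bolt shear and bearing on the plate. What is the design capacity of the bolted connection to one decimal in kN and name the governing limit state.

634.2 kN (bearing governs)

Bolt shear: A_b = π(30)²/4 = 706.86 mm². φR_n = 0.75 × 372 × 706.86 × 6 × 2 = 2366.6 kN.
Bearing (6 mm plate, F_u = 450 MPa): end bolts L_c = 51 − 33/2 = 34.5, R_n = min(1.2×34.5×6×450, 2.4×30×6×450) = 111.78 kN/bolt; interior L_c = 81 − 33 = 48, R_n = 155.52 kN/bolt. φR_n = 0.75 × (2×111.78 + 4×155.52) = 634.2 kN.
Governing: min(2366.6, 634.2) = 634.2 kN → bearing.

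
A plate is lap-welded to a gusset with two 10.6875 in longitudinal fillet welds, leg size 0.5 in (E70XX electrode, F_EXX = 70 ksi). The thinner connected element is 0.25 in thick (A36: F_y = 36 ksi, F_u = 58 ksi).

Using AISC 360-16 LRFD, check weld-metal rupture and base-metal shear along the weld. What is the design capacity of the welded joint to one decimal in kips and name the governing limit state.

Weld metal: throat = 0.707×0.5 = 0.3535 in, L = 2×10.6875 = 21.375 in. φR_n = 0.75 × 0.6 × 70 × 0.3535 × 21.375 = 238.0 kips.
Base metal shear (0.25 in plate): yield φR_n = 1.0×0.6×36×0.25×21.375 = 115.4 kips; rupture φR_n = 0.75×0.6×58×0.25×21.375 = 139.5 kips; take 115.4 kips (yield).
Governing: min(238.0, 115.4) = 115.4 kips → base-metal shear.

115.4 kips (base-metal shear governs)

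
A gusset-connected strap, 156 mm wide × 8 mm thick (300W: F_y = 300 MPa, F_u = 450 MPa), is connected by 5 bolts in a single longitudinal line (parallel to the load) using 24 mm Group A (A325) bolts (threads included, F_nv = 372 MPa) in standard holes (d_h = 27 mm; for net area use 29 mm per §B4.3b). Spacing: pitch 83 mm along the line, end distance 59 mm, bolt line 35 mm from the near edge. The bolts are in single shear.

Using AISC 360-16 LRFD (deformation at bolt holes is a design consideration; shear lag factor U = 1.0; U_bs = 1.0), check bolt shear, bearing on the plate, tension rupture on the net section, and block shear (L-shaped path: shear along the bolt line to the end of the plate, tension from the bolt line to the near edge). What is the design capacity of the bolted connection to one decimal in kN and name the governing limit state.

Bolt shear: A_b = π(24)²/4 = 452.39 mm². φR_n = 0.75 × 372 × 452.39 × 5 × 1 = 631.1 kN.
Bearing (8 mm plate, F_u = 450 MPa): end bolts L_c = 59 − 27/2 = 45.5, R_n = min(1.2×45.5×8×450, 2.4×24×8×450) = 196.56 kN/bolt; interior L_c = 83 − 27 = 56, R_n = 207.36 kN/bolt. φR_n = 0.75 × (1×196.56 + 4×207.36) = 769.5 kN.
Tension rupture (net): A_n = (156 − 1×29)×8 = 1016 mm² (U = 1.0, A_e = A_n). φR_n = 0.75 × 450 × 1016 = 342.9 kN.
Block shear: shear path 1×[59+4×83] = 1×391 mm, A_gv = 3128, A_nv = 1×(391 − 4.5×29)×8 = 2084 mm²; tension to near edge: (35 − 0.5×29)×8 = 164 mm². R_n = min(0.6×450×2084, 0.6×300×3128) + 1.0×450×164 = min(562.68, 563.04) + 73.8 = 636.48 kN. φR_n = 0.75 × 636.48 = 477.4 kN.
Governing: min(631.1, 769.5, 342.9, 477.4) = 342.9 kN → net-section rupture.

342.9 kN (net-section rupture governs)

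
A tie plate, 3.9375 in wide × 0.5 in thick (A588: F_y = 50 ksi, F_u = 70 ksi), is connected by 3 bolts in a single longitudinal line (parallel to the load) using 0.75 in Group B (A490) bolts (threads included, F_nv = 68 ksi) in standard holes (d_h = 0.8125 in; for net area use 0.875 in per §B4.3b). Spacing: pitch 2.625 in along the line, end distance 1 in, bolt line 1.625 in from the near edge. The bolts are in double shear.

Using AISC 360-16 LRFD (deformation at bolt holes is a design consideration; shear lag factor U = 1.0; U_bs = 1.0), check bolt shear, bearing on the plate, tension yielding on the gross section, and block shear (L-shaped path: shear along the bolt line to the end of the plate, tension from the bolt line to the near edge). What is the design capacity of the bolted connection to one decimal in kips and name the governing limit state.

Bolt shear: A_b = π(0.75)²/4 = 0.44179 in². φR_n = 0.75 × 68 × 0.44179 × 3 × 2 = 135.2 kips.
Bearing (0.5 in plate, F_u = 70 ksi): end bolts L_c = 1 − 0.8125/2 = 0.59375, R_n = min(1.2×0.59375×0.5×70, 2.4×0.75×0.5×70) = 24.938 kips/bolt; interior L_c = 2.625 − 0.8125 = 1.8125, R_n = 63 kips/bolt. φR_n = 0.75 × (1×24.938 + 2×63) = 113.2 kips.
Tension yield (gross): A_g = 3.9375×0.5 = 1.9688 in². φR_n = 0.90 × 50 × 1.9688 = 88.6 kips.
Block shear: shear path 1×[1+2×2.625] = 1×6.25 in, A_gv = 3.125, A_nv = 1×(6.25 − 2.5×0.875)×0.5 = 2.0313 in²; tension to near edge: (1.625 − 0.5×0.875)×0.5 = 0.59375 in². R_n = min(0.6×70×2.0313, 0.6×50×3.125) + 1.0×70×0.59375 = min(85.315, 93.75) + 41.563 = 126.88 kips. φR_n = 0.75 × 126.88 = 95.2 kips.
Governing: min(135.2, 113.2, 88.6, 95.2) = 88.6 kips → gross-section yield.

88.6 kips (gross-section yield governs)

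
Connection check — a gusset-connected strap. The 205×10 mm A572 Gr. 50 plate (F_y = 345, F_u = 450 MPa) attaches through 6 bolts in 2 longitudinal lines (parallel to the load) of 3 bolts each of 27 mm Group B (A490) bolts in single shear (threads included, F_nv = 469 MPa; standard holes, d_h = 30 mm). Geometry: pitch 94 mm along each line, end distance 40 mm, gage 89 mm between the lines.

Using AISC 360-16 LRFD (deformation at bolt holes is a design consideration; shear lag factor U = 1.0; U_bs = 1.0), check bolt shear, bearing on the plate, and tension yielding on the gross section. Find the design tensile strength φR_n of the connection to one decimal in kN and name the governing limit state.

Bolt shear: A_b = π(27)²/4 = 572.56 mm². φR_n = 0.75 × 469 × 572.56 × 6 × 1 = 1208.4 kN.
Bearing (10 mm plate, F_u = 450 MPa): end bolts L_c = 40 − 30/2 = 25, R_n = min(1.2×25×10×450, 2.4×27×10×450) = 135 kN/bolt; interior L_c = 94 − 30 = 64, R_n = 291.6 kN/bolt. φR_n = 0.75 × (2×135 + 4×291.6) = 1077.3 kN.
Tension yield (gross): A_g = 205×10 = 2050 mm². φR_n = 0.90 × 345 × 2050 = 636.5 kN.
Governing: min(1208.4, 1077.3, 636.5) = 636.5 kN → gross-section yield.

636.5 kN (gross-section yield governs)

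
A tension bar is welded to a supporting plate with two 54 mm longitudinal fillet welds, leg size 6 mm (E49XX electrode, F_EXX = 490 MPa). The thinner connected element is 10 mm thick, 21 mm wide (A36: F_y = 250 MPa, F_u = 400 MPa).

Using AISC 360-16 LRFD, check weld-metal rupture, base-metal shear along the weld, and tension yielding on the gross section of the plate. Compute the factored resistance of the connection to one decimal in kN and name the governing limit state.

47.3 kN (gross-section yield governs)

Weld metal: throat = 0.707×6 = 4.242 mm, L = 2×54 = 108 mm. φR_n = 0.75 × 0.6 × 490 × 4.242 × 108 = 101.0 kN.
Base metal shear (10 mm plate): yield φR_n = 1.0×0.6×250×10×108 = 162.0 kN; rupture φR_n = 0.75×0.6×400×10×108 = 194.4 kN; take 162.0 kN (yield).
Tension yield (gross): A_g = 21×10 = 210 mm². φR_n = 0.90 × 250 × 210 = 47.3 kN.
Governing: min(101.0, 162.0, 47.3) = 47.3 kN → gross-section yield.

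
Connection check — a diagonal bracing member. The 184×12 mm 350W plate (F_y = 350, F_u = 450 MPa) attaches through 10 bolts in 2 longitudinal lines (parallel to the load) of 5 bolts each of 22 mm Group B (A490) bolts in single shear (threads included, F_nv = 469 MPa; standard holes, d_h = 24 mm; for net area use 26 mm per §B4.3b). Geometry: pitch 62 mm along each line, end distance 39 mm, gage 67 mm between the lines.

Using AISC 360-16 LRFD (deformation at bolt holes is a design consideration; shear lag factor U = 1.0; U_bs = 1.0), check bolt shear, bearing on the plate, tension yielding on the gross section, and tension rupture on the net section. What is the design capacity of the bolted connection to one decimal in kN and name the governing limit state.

Bolt shear: A_b = π(22)²/4 = 380.13 mm². φR_n = 0.75 × 469 × 380.13 × 10 × 1 = 1337.1 kN.
Bearing (12 mm plate, F_u = 450 MPa): end bolts L_c = 39 − 24/2 = 27, R_n = min(1.2×27×12×450, 2.4×22×12×450) = 174.96 kN/bolt; interior L_c = 62 − 24 = 38, R_n = 246.24 kN/bolt. φR_n = 0.75 × (2×174.96 + 8×246.24) = 1739.9 kN.
Tension yield (gross): A_g = 184×12 = 2208 mm². φR_n = 0.90 × 350 × 2208 = 695.5 kN.
Tension rupture (net): A_n = (184 − 2×26)×12 = 1584 mm² (U = 1.0, A_e = A_n). φR_n = 0.75 × 450 × 1584 = 534.6 kN.
Governing: min(1337.1, 1739.9, 695.5, 534.6) = 534.6 kN → net-section rupture.

534.6 kN (net-section rupture governs)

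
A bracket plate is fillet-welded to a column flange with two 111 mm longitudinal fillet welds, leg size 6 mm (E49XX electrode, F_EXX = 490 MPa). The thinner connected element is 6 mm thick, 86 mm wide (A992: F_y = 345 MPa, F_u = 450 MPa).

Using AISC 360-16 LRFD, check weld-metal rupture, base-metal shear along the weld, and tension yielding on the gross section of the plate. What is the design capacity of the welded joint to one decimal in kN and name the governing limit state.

160.2 kN (gross-section yield governs)

Weld metal: throat = 0.707×6 = 4.242 mm, L = 2×111 = 222 mm. φR_n = 0.75 × 0.6 × 490 × 4.242 × 222 = 207.7 kN.
Base metal shear (6 mm plate): yield φR_n = 1.0×0.6×345×6×222 = 275.7 kN; rupture φR_n = 0.75×0.6×450×6×222 = 269.7 kN; take 269.7 kN (rupture).
Tension yield (gross): A_g = 86×6 = 516 mm². φR_n = 0.90 × 345 × 516 = 160.2 kN.
Governing: min(207.7, 269.7, 160.2) = 160.2 kN → gross-section yield.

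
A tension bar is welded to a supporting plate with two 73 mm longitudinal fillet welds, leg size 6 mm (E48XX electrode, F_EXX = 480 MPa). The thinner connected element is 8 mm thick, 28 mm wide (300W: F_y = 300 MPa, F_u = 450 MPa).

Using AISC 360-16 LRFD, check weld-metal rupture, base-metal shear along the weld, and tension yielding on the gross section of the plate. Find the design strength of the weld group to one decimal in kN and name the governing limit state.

Weld metal: throat = 0.707×6 = 4.242 mm, L = 2×73 = 146 mm. φR_n = 0.75 × 0.6 × 480 × 4.242 × 146 = 133.8 kN.
Base metal shear (8 mm plate): yield φR_n = 1.0×0.6×300×8×146 = 210.2 kN; rupture φR_n = 0.75×0.6×450×8×146 = 236.5 kN; take 210.2 kN (yield).
Tension yield (gross): A_g = 28×8 = 224 mm². φR_n = 0.90 × 300 × 224 = 60.5 kN.
Governing: min(133.8, 210.2, 60.5) = 60.5 kN → gross-section yield.

60.5 kN (gross-section yield governs)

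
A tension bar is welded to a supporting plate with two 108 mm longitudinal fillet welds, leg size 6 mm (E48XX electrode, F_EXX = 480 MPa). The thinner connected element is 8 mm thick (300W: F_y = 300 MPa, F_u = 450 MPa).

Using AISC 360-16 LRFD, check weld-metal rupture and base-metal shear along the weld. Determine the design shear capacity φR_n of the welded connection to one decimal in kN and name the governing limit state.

Weld metal: throat = 0.707×6 = 4.242 mm, L = 2×108 = 216 mm. φR_n = 0.75 × 0.6 × 480 × 4.242 × 216 = 197.9 kN.
Base metal shear (8 mm plate): yield φR_n = 1.0×0.6×300×8×216 = 311.0 kN; rupture φR_n = 0.75×0.6×450×8×216 = 349.9 kN; take 311.0 kN (yield).
Governing: min(197.9, 311.0) = 197.9 kN → weld metal.

197.9 kN (weld metal governs)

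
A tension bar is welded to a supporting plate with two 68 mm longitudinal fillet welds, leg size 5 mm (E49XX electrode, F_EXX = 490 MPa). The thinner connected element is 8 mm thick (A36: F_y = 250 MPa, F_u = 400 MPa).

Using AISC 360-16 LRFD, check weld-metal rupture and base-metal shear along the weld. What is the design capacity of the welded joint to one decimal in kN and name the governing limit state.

106.0 kN (weld metal governs)

Weld metal: throat = 0.707×5 = 3.535 mm, L = 2×68 = 136 mm. φR_n = 0.75 × 0.6 × 490 × 3.535 × 136 = 106.0 kN.
Base metal shear (8 mm plate): yield φR_n = 1.0×0.6×250×8×136 = 163.2 kN; rupture φR_n = 0.75×0.6×400×8×136 = 195.8 kN; take 163.2 kN (yield).
Governing: min(106.0, 163.2) = 106.0 kN → weld metal.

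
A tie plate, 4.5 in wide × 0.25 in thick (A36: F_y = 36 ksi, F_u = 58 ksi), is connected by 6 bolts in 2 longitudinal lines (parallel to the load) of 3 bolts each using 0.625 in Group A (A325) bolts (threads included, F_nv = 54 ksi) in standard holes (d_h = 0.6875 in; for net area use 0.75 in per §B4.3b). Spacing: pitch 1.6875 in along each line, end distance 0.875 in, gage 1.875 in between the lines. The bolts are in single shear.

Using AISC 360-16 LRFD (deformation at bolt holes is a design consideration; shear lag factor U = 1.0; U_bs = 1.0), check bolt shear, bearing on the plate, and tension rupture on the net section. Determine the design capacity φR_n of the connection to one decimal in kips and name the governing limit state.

Bolt shear: A_b = π(0.625)²/4 = 0.3068 in². φR_n = 0.75 × 54 × 0.3068 × 6 × 1 = 74.6 kips.
Bearing (0.25 in plate, F_u = 58 ksi): end bolts L_c = 0.875 − 0.6875/2 = 0.53125, R_n = min(1.2×0.53125×0.25×58, 2.4×0.625×0.25×58) = 9.2438 kips/bolt; interior L_c = 1.6875 − 0.6875 = 1, R_n = 17.4 kips/bolt. φR_n = 0.75 × (2×9.2438 + 4×17.4) = 66.1 kips.
Tension rupture (net): A_n = (4.5 − 2×0.75)×0.25 = 0.75 in² (U = 1.0, A_e = A_n). φR_n = 0.75 × 58 × 0.75 = 32.6 kips.
Governing: min(74.6, 66.1, 32.6) = 32.6 kips → net-section rupture.

32.6 kips (net-section rupture governs)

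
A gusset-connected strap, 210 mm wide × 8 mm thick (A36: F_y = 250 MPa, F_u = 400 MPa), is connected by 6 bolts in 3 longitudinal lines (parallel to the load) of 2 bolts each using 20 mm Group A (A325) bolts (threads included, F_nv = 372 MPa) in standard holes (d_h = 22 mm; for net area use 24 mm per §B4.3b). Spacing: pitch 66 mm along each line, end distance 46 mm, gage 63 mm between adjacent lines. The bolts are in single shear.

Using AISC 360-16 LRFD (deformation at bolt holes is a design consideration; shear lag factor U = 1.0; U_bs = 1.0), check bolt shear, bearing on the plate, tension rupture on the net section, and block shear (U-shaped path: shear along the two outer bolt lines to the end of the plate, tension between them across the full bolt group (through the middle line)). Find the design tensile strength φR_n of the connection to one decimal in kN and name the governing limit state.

Bolt shear: A_b = π(20)²/4 = 314.16 mm². φR_n = 0.75 × 372 × 314.16 × 6 × 1 = 525.9 kN.
Bearing (8 mm plate, F_u = 400 MPa): end bolts L_c = 46 − 22/2 = 35, R_n = min(1.2×35×8×400, 2.4×20×8×400) = 134.4 kN/bolt; interior L_c = 66 − 22 = 44, R_n = 153.6 kN/bolt. φR_n = 0.75 × (3×134.4 + 3×153.6) = 648.0 kN.
Tension rupture (net): A_n = (210 − 3×24)×8 = 1104 mm² (U = 1.0, A_e = A_n). φR_n = 0.75 × 400 × 1104 = 331.2 kN.
Block shear: shear path 2×[46+1×66] = 2×112 mm, A_gv = 1792, A_nv = 2×(112 − 1.5×24)×8 = 1216 mm²; tension across gage: (126 − 2×24)×8 = 624 mm². R_n = min(0.6×400×1216, 0.6×250×1792) + 1.0×400×624 = min(291.84, 268.8) + 249.6 = 518.4 kN. φR_n = 0.75 × 518.4 = 388.8 kN.
Governing: min(525.9, 648.0, 331.2, 388.8) = 331.2 kN → net-section rupture.

331.2 kN (net-section rupture governs)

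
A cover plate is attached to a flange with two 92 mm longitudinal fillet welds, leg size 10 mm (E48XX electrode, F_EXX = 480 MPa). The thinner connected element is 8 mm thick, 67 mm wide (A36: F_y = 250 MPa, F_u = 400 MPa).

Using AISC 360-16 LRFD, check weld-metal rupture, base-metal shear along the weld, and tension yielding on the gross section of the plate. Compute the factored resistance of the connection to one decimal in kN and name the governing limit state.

Weld metal: throat = 0.707×10 = 7.07 mm, L = 2×92 = 184 mm. φR_n = 0.75 × 0.6 × 480 × 7.07 × 184 = 281.0 kN.
Base metal shear (8 mm plate): yield φR_n = 1.0×0.6×250×8×184 = 220.8 kN; rupture φR_n = 0.75×0.6×400×8×184 = 265.0 kN; take 220.8 kN (yield).
Tension yield (gross): A_g = 67×8 = 536 mm². φR_n = 0.90 × 250 × 536 = 120.6 kN.
Governing: min(281.0, 220.8, 120.6) = 120.6 kN → gross-section yield.

120.6 kN (gross-section yield governs)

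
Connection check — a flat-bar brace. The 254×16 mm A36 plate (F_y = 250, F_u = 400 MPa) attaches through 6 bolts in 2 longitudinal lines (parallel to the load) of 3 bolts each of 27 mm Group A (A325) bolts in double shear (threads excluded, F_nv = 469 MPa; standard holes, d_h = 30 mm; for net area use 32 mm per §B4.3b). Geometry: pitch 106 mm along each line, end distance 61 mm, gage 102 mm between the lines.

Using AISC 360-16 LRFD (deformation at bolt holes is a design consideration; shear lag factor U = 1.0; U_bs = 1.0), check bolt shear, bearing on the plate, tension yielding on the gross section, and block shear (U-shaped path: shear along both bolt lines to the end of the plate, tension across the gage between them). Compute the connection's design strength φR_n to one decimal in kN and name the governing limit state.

914.4 kN (gross-section yield governs)

Bolt shear: A_b = π(27)²/4 = 572.56 mm². φR_n = 0.75 × 469 × 572.56 × 6 × 2 = 2416.8 kN.
Bearing (16 mm plate, F_u = 400 MPa): end bolts L_c = 61 − 30/2 = 46, R_n = min(1.2×46×16×400, 2.4×27×16×400) = 353.28 kN/bolt; interior L_c = 106 − 30 = 76, R_n = 414.72 kN/bolt. φR_n = 0.75 × (2×353.28 + 4×414.72) = 1774.1 kN.
Tension yield (gross): A_g = 254×16 = 4064 mm². φR_n = 0.90 × 250 × 4064 = 914.4 kN.
Block shear: shear path 2×[61+2×106] = 2×273 mm, A_gv = 8736, A_nv = 2×(273 − 2.5×32)×16 = 6176 mm²; tension across gage: (102 − 1×32)×16 = 1120 mm². R_n = min(0.6×400×6176, 0.6×250×8736) + 1.0×400×1120 = min(1482.2, 1310.4) + 448 = 1758.4 kN. φR_n = 0.75 × 1758.4 = 1318.8 kN.
Governing: min(2416.8, 1774.1, 914.4, 1318.8) = 914.4 kN → gross-section yield.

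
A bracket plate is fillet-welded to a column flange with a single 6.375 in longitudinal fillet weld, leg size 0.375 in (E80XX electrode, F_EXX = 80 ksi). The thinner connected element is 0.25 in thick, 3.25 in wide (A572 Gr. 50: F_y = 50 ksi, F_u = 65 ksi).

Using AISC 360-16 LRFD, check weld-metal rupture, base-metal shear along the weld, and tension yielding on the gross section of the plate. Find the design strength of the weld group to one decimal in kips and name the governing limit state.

Weld metal: throat = 0.707×0.375 = 0.26513 in, L = 6.375 in. φR_n = 0.75 × 0.6 × 80 × 0.26513 × 6.375 = 60.8 kips.
Base metal shear (0.25 in plate): yield φR_n = 1.0×0.6×50×0.25×6.375 = 47.8 kips; rupture φR_n = 0.75×0.6×65×0.25×6.375 = 46.6 kips; take 46.6 kips (rupture).
Tension yield (gross): A_g = 3.25×0.25 = 0.8125 in². φR_n = 0.90 × 50 × 0.8125 = 36.6 kips.
Governing: min(60.8, 46.6, 36.6) = 36.6 kips → gross-section yield.

36.6 kips (gross-section yield governs)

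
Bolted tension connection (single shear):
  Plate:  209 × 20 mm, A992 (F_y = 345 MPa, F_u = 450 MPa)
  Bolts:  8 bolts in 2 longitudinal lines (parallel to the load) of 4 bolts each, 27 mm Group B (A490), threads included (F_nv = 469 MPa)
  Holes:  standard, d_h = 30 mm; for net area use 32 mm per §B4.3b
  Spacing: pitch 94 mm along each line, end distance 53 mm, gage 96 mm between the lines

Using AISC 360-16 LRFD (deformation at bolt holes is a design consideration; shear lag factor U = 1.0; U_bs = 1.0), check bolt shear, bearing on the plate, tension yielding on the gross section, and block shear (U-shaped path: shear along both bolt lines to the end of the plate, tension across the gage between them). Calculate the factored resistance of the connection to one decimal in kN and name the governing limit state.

1297.9 kN (gross-section yield governs)

Bolt shear: A_b = π(27)²/4 = 572.56 mm². φR_n = 0.75 × 469 × 572.56 × 8 × 1 = 1611.2 kN.
Bearing (20 mm plate, F_u = 450 MPa): end bolts L_c = 53 − 30/2 = 38, R_n = min(1.2×38×20×450, 2.4×27×20×450) = 410.4 kN/bolt; interior L_c = 94 − 30 = 64, R_n = 583.2 kN/bolt. φR_n = 0.75 × (2×410.4 + 6×583.2) = 3240.0 kN.
Tension yield (gross): A_g = 209×20 = 4180 mm². φR_n = 0.90 × 345 × 4180 = 1297.9 kN.
Block shear: shear path 2×[53+3×94] = 2×335 mm, A_gv = 13400, A_nv = 2×(335 − 3.5×32)×20 = 8920 mm²; tension across gage: (96 − 1×32)×20 = 1280 mm². R_n = min(0.6×450×8920, 0.6×345×13400) + 1.0×450×1280 = min(2408.4, 2773.8) + 576 = 2984.4 kN. φR_n = 0.75 × 2984.4 = 2238.3 kN.
Governing: min(1611.2, 3240.0, 1297.9, 2238.3) = 1297.9 kN → gross-section yield.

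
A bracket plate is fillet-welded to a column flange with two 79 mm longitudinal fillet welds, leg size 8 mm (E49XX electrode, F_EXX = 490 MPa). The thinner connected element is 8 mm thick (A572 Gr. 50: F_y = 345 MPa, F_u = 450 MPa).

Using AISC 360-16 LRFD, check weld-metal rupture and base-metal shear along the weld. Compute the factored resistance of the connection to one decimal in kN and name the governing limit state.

Weld metal: throat = 0.707×8 = 5.656 mm, L = 2×79 = 158 mm. φR_n = 0.75 × 0.6 × 490 × 5.656 × 158 = 197.0 kN.
Base metal shear (8 mm plate): yield φR_n = 1.0×0.6×345×8×158 = 261.6 kN; rupture φR_n = 0.75×0.6×450×8×158 = 256.0 kN; take 256.0 kN (rupture).
Governing: min(197.0, 256.0) = 197.0 kN → weld metal.

197.0 kN (weld metal governs)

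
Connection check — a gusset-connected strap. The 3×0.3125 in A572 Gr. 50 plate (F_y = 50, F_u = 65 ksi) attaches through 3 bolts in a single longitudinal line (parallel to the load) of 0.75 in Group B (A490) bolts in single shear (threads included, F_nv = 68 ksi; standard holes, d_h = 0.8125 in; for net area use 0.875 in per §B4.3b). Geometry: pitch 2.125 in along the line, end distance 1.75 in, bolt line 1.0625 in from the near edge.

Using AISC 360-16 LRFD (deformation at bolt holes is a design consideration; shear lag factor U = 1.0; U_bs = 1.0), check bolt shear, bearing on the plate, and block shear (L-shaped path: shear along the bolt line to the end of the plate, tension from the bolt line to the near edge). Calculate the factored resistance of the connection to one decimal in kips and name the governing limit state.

Bolt shear: A_b = π(0.75)²/4 = 0.44179 in². φR_n = 0.75 × 68 × 0.44179 × 3 × 1 = 67.6 kips.
Bearing (0.3125 in plate, F_u = 65 ksi): end bolts L_c = 1.75 − 0.8125/2 = 1.34375, R_n = min(1.2×1.34375×0.3125×65, 2.4×0.75×0.3125×65) = 32.754 kips/bolt; interior L_c = 2.125 − 0.8125 = 1.3125, R_n = 31.992 kips/bolt. φR_n = 0.75 × (1×32.754 + 2×31.992) = 72.6 kips.
Block shear: shear path 1×[1.75+2×2.125] = 1×6 in, A_gv = 1.875, A_nv = 1×(6 − 2.5×0.875)×0.3125 = 1.1914 in²; tension to near edge: (1.0625 − 0.5×0.875)×0.3125 = 0.19531 in². R_n = min(0.6×65×1.1914, 0.6×50×1.875) + 1.0×65×0.19531 = min(46.465, 56.25) + 12.695 = 59.16 kips. φR_n = 0.75 × 59.16 = 44.4 kips.
Governing: min(67.6, 72.6, 44.4) = 44.4 kips → block shear.

44.4 kips (block shear governs)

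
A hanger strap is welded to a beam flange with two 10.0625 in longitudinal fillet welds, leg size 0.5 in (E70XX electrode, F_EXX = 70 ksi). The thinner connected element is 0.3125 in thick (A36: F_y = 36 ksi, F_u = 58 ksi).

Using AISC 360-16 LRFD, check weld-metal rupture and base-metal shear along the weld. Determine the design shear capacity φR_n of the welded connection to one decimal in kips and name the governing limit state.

Weld metal: throat = 0.707×0.5 = 0.3535 in, L = 2×10.0625 = 20.125 in. φR_n = 0.75 × 0.6 × 70 × 0.3535 × 20.125 = 224.1 kips.
Base metal shear (0.3125 in plate): yield φR_n = 1.0×0.6×36×0.3125×20.125 = 135.8 kips; rupture φR_n = 0.75×0.6×58×0.3125×20.125 = 164.1 kips; take 135.8 kips (yield).
Governing: min(224.1, 135.8) = 135.8 kips → base-metal shear.

135.8 kips (base-metal shear governs)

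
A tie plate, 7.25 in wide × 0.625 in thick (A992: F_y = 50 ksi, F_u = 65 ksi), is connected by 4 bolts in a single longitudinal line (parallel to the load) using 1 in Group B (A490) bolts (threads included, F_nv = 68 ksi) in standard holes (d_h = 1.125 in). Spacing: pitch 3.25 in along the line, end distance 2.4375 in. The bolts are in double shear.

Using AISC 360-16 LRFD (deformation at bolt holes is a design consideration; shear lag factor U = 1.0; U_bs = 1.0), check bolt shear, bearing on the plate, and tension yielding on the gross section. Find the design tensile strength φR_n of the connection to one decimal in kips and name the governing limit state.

Bolt shear: A_b = π(1)²/4 = 0.7854 in². φR_n = 0.75 × 68 × 0.7854 × 4 × 2 = 320.4 kips.
Bearing (0.625 in plate, F_u = 65 ksi): end bolts L_c = 2.4375 − 1.125/2 = 1.875, R_n = min(1.2×1.875×0.625×65, 2.4×1×0.625×65) = 91.406 kips/bolt; interior L_c = 3.25 − 1.125 = 2.125, R_n = 97.5 kips/bolt. φR_n = 0.75 × (1×91.406 + 3×97.5) = 287.9 kips.
Tension yield (gross): A_g = 7.25×0.625 = 4.5313 in². φR_n = 0.90 × 50 × 4.5313 = 203.9 kips.
Governing: min(320.4, 287.9, 203.9) = 203.9 kips → gross-section yield.

203.9 kips (gross-section yield governs)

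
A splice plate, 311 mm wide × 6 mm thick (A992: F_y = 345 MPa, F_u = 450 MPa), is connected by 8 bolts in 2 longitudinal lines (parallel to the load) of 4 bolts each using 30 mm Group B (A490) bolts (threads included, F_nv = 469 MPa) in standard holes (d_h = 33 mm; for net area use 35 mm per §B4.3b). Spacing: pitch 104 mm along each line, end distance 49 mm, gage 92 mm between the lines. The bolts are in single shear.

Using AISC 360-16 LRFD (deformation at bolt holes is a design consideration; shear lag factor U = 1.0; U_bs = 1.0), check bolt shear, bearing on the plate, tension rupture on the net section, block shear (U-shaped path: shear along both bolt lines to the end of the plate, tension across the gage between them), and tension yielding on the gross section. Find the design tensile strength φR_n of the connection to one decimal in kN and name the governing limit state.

Bolt shear: A_b = π(30)²/4 = 706.86 mm². φR_n = 0.75 × 469 × 706.86 × 8 × 1 = 1989.1 kN.
Bearing (6 mm plate, F_u = 450 MPa): end bolts L_c = 49 − 33/2 = 32.5, R_n = min(1.2×32.5×6×450, 2.4×30×6×450) = 105.3 kN/bolt; interior L_c = 104 − 33 = 71, R_n = 194.4 kN/bolt. φR_n = 0.75 × (2×105.3 + 6×194.4) = 1032.8 kN.
Tension rupture (net): A_n = (311 − 2×35)×6 = 1446 mm² (U = 1.0, A_e = A_n). φR_n = 0.75 × 450 × 1446 = 488.0 kN.
Block shear: shear path 2×[49+3×104] = 2×361 mm, A_gv = 4332, A_nv = 2×(361 − 3.5×35)×6 = 2862 mm²; tension across gage: (92 − 1×35)×6 = 342 mm². R_n = min(0.6×450×2862, 0.6×345×4332) + 1.0×450×342 = min(772.74, 896.72) + 153.9 = 926.64 kN. φR_n = 0.75 × 926.64 = 695.0 kN.
Tension yield (gross): A_g = 311×6 = 1866 mm². φR_n = 0.90 × 345 × 1866 = 579.4 kN.
Governing: min(1989.1, 1032.8, 488.0, 695.0, 579.4) = 488.0 kN → net-section rupture.

488.0 kN (net-section rupture governs)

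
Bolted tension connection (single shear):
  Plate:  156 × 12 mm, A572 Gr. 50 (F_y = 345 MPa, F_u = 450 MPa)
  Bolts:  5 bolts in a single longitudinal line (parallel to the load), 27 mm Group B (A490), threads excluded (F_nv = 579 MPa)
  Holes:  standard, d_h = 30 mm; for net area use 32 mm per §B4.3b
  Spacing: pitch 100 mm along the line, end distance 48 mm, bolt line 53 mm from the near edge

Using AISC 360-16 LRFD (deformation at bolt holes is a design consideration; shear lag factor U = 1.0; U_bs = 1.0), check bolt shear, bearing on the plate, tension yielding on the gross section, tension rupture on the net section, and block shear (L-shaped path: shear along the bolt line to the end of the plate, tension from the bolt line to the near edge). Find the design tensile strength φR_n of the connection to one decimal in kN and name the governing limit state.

502.2 kN (net-section rupture governs)

Bolt shear: A_b = π(27)²/4 = 572.56 mm². φR_n = 0.75 × 579 × 572.56 × 5 × 1 = 1243.2 kN.
Bearing (12 mm plate, F_u = 450 MPa): end bolts L_c = 48 − 30/2 = 33, R_n = min(1.2×33×12×450, 2.4×27×12×450) = 213.84 kN/bolt; interior L_c = 100 − 30 = 70, R_n = 349.92 kN/bolt. φR_n = 0.75 × (1×213.84 + 4×349.92) = 1210.1 kN.
Tension yield (gross): A_g = 156×12 = 1872 mm². φR_n = 0.90 × 345 × 1872 = 581.3 kN.
Tension rupture (net): A_n = (156 − 1×32)×12 = 1488 mm² (U = 1.0, A_e = A_n). φR_n = 0.75 × 450 × 1488 = 502.2 kN.
Block shear: shear path 1×[48+4×100] = 1×448 mm, A_gv = 5376, A_nv = 1×(448 − 4.5×32)×12 = 3648 mm²; tension to near edge: (53 − 0.5×32)×12 = 444 mm². R_n = min(0.6×450×3648, 0.6×345×5376) + 1.0×450×444 = min(984.96, 1112.8) + 199.8 = 1184.8 kN. φR_n = 0.75 × 1184.8 = 888.6 kN.
Governing: min(1243.2, 1210.1, 581.3, 502.2, 888.6) = 502.2 kN → net-section rupture.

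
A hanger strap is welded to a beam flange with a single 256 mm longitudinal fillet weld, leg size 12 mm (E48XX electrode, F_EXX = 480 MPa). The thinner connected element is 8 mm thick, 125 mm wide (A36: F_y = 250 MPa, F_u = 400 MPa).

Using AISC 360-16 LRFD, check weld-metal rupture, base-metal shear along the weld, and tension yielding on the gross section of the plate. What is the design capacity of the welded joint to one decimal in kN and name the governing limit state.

Weld metal: throat = 0.707×12 = 8.484 mm, L = 256 mm. φR_n = 0.75 × 0.6 × 480 × 8.484 × 256 = 469.1 kN.
Base metal shear (8 mm plate): yield φR_n = 1.0×0.6×250×8×256 = 307.2 kN; rupture φR_n = 0.75×0.6×400×8×256 = 368.6 kN; take 307.2 kN (yield).
Tension yield (gross): A_g = 125×8 = 1000 mm². φR_n = 0.90 × 250 × 1000 = 225.0 kN.
Governing: min(469.1, 307.2, 225.0) = 225.0 kN → gross-section yield.

225.0 kN (gross-section yield governs)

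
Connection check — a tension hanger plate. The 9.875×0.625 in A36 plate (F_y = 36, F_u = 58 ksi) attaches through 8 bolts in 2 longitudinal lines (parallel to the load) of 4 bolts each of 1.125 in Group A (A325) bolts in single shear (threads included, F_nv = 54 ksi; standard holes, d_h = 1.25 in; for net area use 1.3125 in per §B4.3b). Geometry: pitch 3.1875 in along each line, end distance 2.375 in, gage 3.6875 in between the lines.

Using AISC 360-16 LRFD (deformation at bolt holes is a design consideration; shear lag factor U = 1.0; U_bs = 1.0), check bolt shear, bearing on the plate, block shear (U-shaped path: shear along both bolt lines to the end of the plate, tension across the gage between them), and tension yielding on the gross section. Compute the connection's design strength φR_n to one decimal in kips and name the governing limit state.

Bolt shear: A_b = π(1.125)²/4 = 0.99402 in². φR_n = 0.75 × 54 × 0.99402 × 8 × 1 = 322.1 kips.
Bearing (0.625 in plate, F_u = 58 ksi): end bolts L_c = 2.375 − 1.25/2 = 1.75, R_n = min(1.2×1.75×0.625×58, 2.4×1.125×0.625×58) = 76.125 kips/bolt; interior L_c = 3.1875 − 1.25 = 1.9375, R_n = 84.281 kips/bolt. φR_n = 0.75 × (2×76.125 + 6×84.281) = 493.5 kips.
Block shear: shear path 2×[2.375+3×3.1875] = 2×11.9375 in, A_gv = 14.922, A_nv = 2×(11.9375 − 3.5×1.3125)×0.625 = 9.1797 in²; tension across gage: (3.6875 − 1×1.3125)×0.625 = 1.4844 in². R_n = min(0.6×58×9.1797, 0.6×36×14.922) + 1.0×58×1.4844 = min(319.45, 322.32) + 86.095 = 405.55 kips. φR_n = 0.75 × 405.55 = 304.2 kips.
Tension yield (gross): A_g = 9.875×0.625 = 6.1719 in². φR_n = 0.90 × 36 × 6.1719 = 200.0 kips.
Governing: min(322.1, 493.5, 304.2, 200.0) = 200.0 kips → gross-section yield.

200.0 kips (gross-section yield governs)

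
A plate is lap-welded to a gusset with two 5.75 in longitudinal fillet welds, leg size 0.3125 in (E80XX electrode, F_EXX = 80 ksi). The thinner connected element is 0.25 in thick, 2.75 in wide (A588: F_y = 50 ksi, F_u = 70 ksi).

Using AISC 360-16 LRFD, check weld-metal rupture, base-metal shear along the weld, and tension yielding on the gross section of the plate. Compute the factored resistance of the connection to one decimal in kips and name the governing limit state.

Weld metal: throat = 0.707×0.3125 = 0.22094 in, L = 2×5.75 = 11.5 in. φR_n = 0.75 × 0.6 × 80 × 0.22094 × 11.5 = 91.5 kips.
Base metal shear (0.25 in plate): yield φR_n = 1.0×0.6×50×0.25×11.5 = 86.3 kips; rupture φR_n = 0.75×0.6×70×0.25×11.5 = 90.6 kips; take 86.3 kips (yield).
Tension yield (gross): A_g = 2.75×0.25 = 0.6875 in². φR_n = 0.90 × 50 × 0.6875 = 30.9 kips.
Governing: min(91.5, 86.3, 30.9) = 30.9 kips → gross-section yield.

30.9 kips (gross-section yield governs)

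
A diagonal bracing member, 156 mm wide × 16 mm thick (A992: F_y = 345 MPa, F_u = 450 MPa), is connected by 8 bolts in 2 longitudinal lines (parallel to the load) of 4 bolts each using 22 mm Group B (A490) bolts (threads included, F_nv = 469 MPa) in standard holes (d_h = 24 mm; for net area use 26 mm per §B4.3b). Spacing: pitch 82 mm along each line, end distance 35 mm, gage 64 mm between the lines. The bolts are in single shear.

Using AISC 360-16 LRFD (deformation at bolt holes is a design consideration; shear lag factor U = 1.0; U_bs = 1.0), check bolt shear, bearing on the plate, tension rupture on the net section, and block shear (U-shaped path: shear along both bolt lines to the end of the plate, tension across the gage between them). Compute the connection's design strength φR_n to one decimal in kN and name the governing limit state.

561.6 kN (net-section rupture governs)

Bolt shear: A_b = π(22)²/4 = 380.13 mm². φR_n = 0.75 × 469 × 380.13 × 8 × 1 = 1069.7 kN.
Bearing (16 mm plate, F_u = 450 MPa): end bolts L_c = 35 − 24/2 = 23, R_n = min(1.2×23×16×450, 2.4×22×16×450) = 198.72 kN/bolt; interior L_c = 82 − 24 = 58, R_n = 380.16 kN/bolt. φR_n = 0.75 × (2×198.72 + 6×380.16) = 2008.8 kN.
Tension rupture (net): A_n = (156 − 2×26)×16 = 1664 mm² (U = 1.0, A_e = A_n). φR_n = 0.75 × 450 × 1664 = 561.6 kN.
Block shear: shear path 2×[35+3×82] = 2×281 mm, A_gv = 8992, A_nv = 2×(281 − 3.5×26)×16 = 6080 mm²; tension across gage: (64 − 1×26)×16 = 608 mm². R_n = min(0.6×450×6080, 0.6×345×8992) + 1.0×450×608 = min(1641.6, 1861.3) + 273.6 = 1915.2 kN. φR_n = 0.75 × 1915.2 = 1436.4 kN.
Governing: min(1069.7, 2008.8, 561.6, 1436.4) = 561.6 kN → net-section rupture.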